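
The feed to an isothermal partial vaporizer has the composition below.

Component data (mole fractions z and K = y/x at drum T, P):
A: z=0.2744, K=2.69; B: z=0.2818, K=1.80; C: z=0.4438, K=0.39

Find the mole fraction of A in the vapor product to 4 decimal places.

Material balance + equilibrium reduce to Σ zᵢ(Kᵢ−1)/(1+β(Kᵢ−1)) = 0.
Check two-phase: ΣzᵢKᵢ = 1.4185 > 1 and Σzᵢ/Kᵢ = 1.3965 > 1, so g(0) = 0.4185 > 0 and g(1) = -0.3965 < 0.
Newton iteration, β⁰ = 0.5:
  β = 0.5000: g = 0.02285, g' = -0.6641 → β = 0.5344
  β = 0.5344: g = -0.00006, g' = -0.6684 → β = 0.5343
Converged at β = 0.5343.
Compositions from xᵢ = zᵢ/(1+β(Kᵢ−1)), yᵢ = Kᵢxᵢ:
  A: x = 0.1442, y = 0.3879
  B: x = 0.1974, y = 0.3553
  C: x = 0.6584, y = 0.2568

y_A = 0.3879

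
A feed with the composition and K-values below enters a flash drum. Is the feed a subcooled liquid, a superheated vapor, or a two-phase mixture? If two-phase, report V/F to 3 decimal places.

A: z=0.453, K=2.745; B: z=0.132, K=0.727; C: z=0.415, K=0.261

ΣzᵢKᵢ = 1.448; Σzᵢ/Kᵢ = 1.937.
Both exceed 1, so a two-phase solution exists.
Let ψ = V/F and solve Σ zᵢ(Kᵢ−1)/(1+ψ(Kᵢ−1)) = 0.
Newton–Raphson from ψ = 0.5:
  ψ = 0.500: g = -0.1060, g' = -0.977 → ψ = 0.391
  ψ = 0.391: g = -0.0022, g' = -0.948 → ψ = 0.389
Converged at ψ = 0.389.

two-phase, V/F = 0.389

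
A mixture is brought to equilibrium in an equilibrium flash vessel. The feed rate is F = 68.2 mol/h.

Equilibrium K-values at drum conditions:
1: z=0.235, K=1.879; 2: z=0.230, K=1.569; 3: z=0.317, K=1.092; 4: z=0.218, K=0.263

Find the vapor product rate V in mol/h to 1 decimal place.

V = 37.0 mol/h

Material balance + equilibrium reduce to Σ zᵢ(Kᵢ−1)/(1+ψ(Kᵢ−1)) = 0.
g(0) = ΣzᵢKᵢ − 1 = 0.206 and g(1) = 1 − Σzᵢ/Kᵢ = -0.391, so a root lies in (0, 1).
Newton iteration, ψ⁰ = 0.5:
  ψ = 0.500: g = 0.0188, g' = -0.432 → ψ = 0.544
  ψ = 0.544: g = -0.0006, g' = -0.459 → ψ = 0.542
Converged at ψ = 0.542.
Then V = ψ·F = 0.5424·68.2 = 37.0 mol/h and L = F − V = 31.2 mol/h.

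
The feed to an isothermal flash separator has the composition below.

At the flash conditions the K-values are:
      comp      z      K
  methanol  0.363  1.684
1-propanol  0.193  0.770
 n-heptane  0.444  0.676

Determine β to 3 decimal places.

β = 0.295

Newton–Raphson from β = 0.49:
  β = 0.490: g = -0.0351, g' = -0.174 → β = 0.289
  β = 0.289: g = 0.0011, g' = -0.187 → β = 0.295
Converged at β = 0.295.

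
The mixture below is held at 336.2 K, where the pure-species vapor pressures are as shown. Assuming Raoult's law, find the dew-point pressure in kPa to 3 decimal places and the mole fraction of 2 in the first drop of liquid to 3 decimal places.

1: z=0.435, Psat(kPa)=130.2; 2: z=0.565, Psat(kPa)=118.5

Pdew = 123.321 kPa, x_2 = 0.588

At the dew point ψ → 1, so Σzᵢ/Kᵢ = 1 with Kᵢ = Pᵢˢᵃᵗ/P ⇒ 1/P = Σzᵢ/Pᵢˢᵃᵗ.
1/P = 0.435/130.2 + 0.565/118.5 = 0.008109 ⇒ P = 123.321 kPa
xᵢ = zᵢP/Pᵢˢᵃᵗ ⇒ x_2 = 0.565·123.321/118.5 = 0.588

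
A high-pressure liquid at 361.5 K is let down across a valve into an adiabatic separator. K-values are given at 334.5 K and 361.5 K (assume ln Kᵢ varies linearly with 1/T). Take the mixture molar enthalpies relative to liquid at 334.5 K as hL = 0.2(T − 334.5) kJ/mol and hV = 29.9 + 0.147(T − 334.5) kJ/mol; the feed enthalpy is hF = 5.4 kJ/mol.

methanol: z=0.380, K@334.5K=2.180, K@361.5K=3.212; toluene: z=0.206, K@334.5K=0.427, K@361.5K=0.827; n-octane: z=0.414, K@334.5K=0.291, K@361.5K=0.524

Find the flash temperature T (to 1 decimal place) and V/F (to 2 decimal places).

Adiabatic flash: solve Rachford–Rice at each trial T, then check hF = ψ·hV(T) + (1−ψ)·hL(T).
  T = 334.5 K: K = (2.180, 0.427, 0.291), RR gives ψ = 0.047, H_out = 1.401 kJ/mol
  T = 361.5 K: K = (3.212, 0.827, 0.524), RR gives ψ = 0.688, H_out = 24.977 kJ/mol
  T = 348.0 K: K = (2.666, 0.602, 0.395), RR gives ψ = 0.332, H_out = 12.377 kJ/mol
  T = 341.2 K: K = (2.414, 0.508, 0.340), RR gives ψ = 0.189, H_out = 6.919 kJ/mol
  T = 337.9 K: K = (2.297, 0.467, 0.315), RR gives ψ = 0.120, H_out = 4.250 kJ/mol
  T = 339.5 K: K = (2.353, 0.486, 0.327), RR gives ψ = 0.154, H_out = 5.552 kJ/mol
Linear interpolation between T = 337.9 (H_out = 4.250) and T = 339.5 (H_out = 5.552) on hF = 5.4 gives T ≈ 339.3 K, at which ψ = 0.15.

T = 339.3 K, V/F = 0.15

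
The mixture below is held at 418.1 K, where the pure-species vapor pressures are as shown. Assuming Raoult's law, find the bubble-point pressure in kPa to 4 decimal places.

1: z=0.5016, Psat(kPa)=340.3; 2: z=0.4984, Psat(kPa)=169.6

At the bubble point ψ → 0, so ΣzᵢKᵢ = 1 with Kᵢ = Pᵢˢᵃᵗ/P ⇒ P = ΣzᵢPᵢˢᵃᵗ.
P = 0.5016·340.3 + 0.4984·169.6 = 255.2231 kPa

Pbub = 255.2231 kPa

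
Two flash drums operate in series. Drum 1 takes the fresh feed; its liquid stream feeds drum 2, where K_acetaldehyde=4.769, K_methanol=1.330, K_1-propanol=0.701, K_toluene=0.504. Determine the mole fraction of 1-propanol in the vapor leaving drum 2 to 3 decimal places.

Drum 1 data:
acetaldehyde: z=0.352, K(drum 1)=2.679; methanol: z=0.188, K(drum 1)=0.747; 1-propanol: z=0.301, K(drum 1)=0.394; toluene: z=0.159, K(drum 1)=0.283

Drum 1:
Material balance + equilibrium reduce to Σ zᵢ(Kᵢ−1)/(1+ψ₁(Kᵢ−1)) = 0.
Feasibility: ΣzᵢKᵢ = 1.247, Σzᵢ/Kᵢ = 1.709 — both > 1, two phases present.
Iterate (Newton) starting at ψ₁ = 0.5:
  ψ₁ = 0.500: g = -0.1726, g' = -0.735 → ψ₁ = 0.265
Converged at ψ₁ = 0.265.
Drum-1 compositions:
  acetaldehyde: x = 0.244, y = 0.653
  methanol: x = 0.202, y = 0.151
  1-propanol: x = 0.359, y = 0.141
  toluene: x = 0.196, y = 0.056
Drum-2 feed = drum-1 liquid: z₂ = (0.2436, 0.2015, 0.3586, 0.1963).
Drum 2:
Material balance + equilibrium reduce to Σ zᵢ(Kᵢ−1)/(1+ψ₂(Kᵢ−1)) = 0.
Feasibility: ΣzᵢKᵢ = 1.780, Σzᵢ/Kᵢ = 1.104 — both > 1, two phases present.
Iterate (Newton) starting at ψ₂ = 0.59:
  ψ₂ = 0.590: g = 0.0727, g' = -0.492 → ψ₂ = 0.738
  ψ₂ = 0.738: g = 0.0053, g' = -0.429 → ψ₂ = 0.750
Converged at ψ₂ = 0.750.
  acetaldehyde: x = 0.064, y = 0.304
  methanol: x = 0.162, y = 0.215
  1-propanol: x = 0.462, y = 0.324
  toluene: x = 0.313, y = 0.158

y_1-propanol (drum 2) = 0.324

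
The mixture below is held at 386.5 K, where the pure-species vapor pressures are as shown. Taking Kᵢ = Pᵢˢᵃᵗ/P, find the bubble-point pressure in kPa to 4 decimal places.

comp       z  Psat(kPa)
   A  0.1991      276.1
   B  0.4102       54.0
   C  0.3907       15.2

At the bubble point ψ → 0, so ΣzᵢKᵢ = 1 with Kᵢ = Pᵢˢᵃᵗ/P ⇒ P = ΣzᵢPᵢˢᵃᵗ.
P = 0.1991·276.1 + 0.4102·54.0 + 0.3907·15.2 = 83.0610 kPa

Pbub = 83.0610 kPa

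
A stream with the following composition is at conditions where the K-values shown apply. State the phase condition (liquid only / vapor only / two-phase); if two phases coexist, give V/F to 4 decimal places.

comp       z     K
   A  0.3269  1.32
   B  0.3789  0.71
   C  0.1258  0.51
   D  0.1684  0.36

ΣzᵢKᵢ = 0.8253; Σzᵢ/Kᵢ = 1.4958.
Since ΣzᵢKᵢ < 1 the mixture is below its bubble point — single liquid phase.

liquid only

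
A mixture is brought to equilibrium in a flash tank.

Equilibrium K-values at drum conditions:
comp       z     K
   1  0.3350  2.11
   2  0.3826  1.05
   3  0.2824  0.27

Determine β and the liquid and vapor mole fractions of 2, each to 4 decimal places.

Material balance + equilibrium reduce to Σ zᵢ(Kᵢ−1)/(1+β(Kᵢ−1)) = 0.
g(0) = ΣzᵢKᵢ − 1 = 0.1848 and g(1) = 1 − Σzᵢ/Kᵢ = -0.5691, so a root lies in (0, 1).
Newton–Raphson from β = 0.5:
  β = 0.5000: g = -0.06685, g' = -0.5448 → β = 0.3773
  β = 0.3773: g = -0.00365, g' = -0.4926 → β = 0.3699
Converged at β = 0.3699.
Compositions from xᵢ = zᵢ/(1+β(Kᵢ−1)), yᵢ = Kᵢxᵢ:
  1: x = 0.2375, y = 0.5011
  2: x = 0.3757, y = 0.3944
  3: x = 0.3869, y = 0.1045

β = 0.3699, x_2 = 0.3757, y_2 = 0.3944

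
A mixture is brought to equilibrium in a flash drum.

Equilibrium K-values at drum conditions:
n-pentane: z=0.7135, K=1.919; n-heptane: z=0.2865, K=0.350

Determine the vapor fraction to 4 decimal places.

ψ = 0.7859

Rachford–Rice: g(ψ) = Σ zᵢ(Kᵢ−1)/(1+ψ(Kᵢ−1)) = 0.
Check two-phase: ΣzᵢKᵢ = 1.4695 > 1 and Σzᵢ/Kᵢ = 1.1904 > 1, so g(0) = 0.4695 > 0 and g(1) = -0.1904 < 0.
Iterate (Newton) starting at ψ = 0.41:
  ψ = 0.4100: g = 0.22237, g' = -0.5429 → ψ = 0.8196
  ψ = 0.8196: g = -0.02455, g' = -0.7505 → ψ = 0.7869
  ψ = 0.7869: g = -0.00068, g' = -0.7102 → ψ = 0.7859
Converged at ψ = 0.7859.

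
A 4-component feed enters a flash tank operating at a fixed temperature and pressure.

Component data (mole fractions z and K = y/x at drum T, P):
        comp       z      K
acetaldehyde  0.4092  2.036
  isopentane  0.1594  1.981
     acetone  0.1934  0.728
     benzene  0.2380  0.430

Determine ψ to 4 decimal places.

ψ = 0.8060

Let ψ = V/F and solve Σ zᵢ(Kᵢ−1)/(1+ψ(Kᵢ−1)) = 0.
Check two-phase: ΣzᵢKᵢ = 1.3920 > 1 and Σzᵢ/Kᵢ = 1.1006 > 1, so g(0) = 0.3920 > 0 and g(1) = -0.1006 < 0.
Newton iteration, ψ⁰ = 0.6:
  ψ = 0.6000: g = 0.09083, g' = -0.4268 → ψ = 0.8128
  ψ = 0.8128: g = -0.00316, g' = -0.4689 → ψ = 0.8061
  ψ = 0.8061: g = -0.00001, g' = -0.4664 → ψ = 0.8060
Converged at ψ = 0.8060.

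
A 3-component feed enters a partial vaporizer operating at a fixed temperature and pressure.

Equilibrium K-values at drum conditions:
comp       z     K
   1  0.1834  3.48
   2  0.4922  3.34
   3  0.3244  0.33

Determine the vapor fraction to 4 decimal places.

Material balance + equilibrium reduce to Σ zᵢ(Kᵢ−1)/(1+ψ(Kᵢ−1)) = 0.
g(0) = ΣzᵢKᵢ − 1 = 1.3892 and g(1) = 1 − Σzᵢ/Kᵢ = -0.1831, so a root lies in (0, 1).
Iterate (Newton) starting at ψ = 0.5:
  ψ = 0.5000: g = 0.40697, g' = -1.1264 → ψ = 0.8613
  ψ = 0.8613: g = 0.01309, g' = -1.2252 → ψ = 0.8720
  ψ = 0.8720: g = -0.00011, g' = -1.2467 → ψ = 0.8719
Converged at ψ = 0.8719.

ψ = 0.8719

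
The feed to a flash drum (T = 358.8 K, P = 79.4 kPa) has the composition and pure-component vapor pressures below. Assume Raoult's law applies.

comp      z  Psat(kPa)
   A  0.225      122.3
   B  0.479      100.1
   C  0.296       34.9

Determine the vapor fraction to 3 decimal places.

ψ = 0.397

Raoult's law: Kᵢ = Pᵢˢᵃᵗ/P = Pᵢˢᵃᵗ/79.4.
  K_A = 122.3/79.4 = 1.54030, K_B = 100.1/79.4 = 1.26071, K_C = 34.9/79.4 = 0.43955
Newton iteration, ψ⁰ = 0.45:
  ψ = 0.450: g = -0.0123, g' = -0.235 → ψ = 0.398
  ψ = 0.398: g = -0.0003, g' = -0.225 → ψ = 0.397
Converged at ψ = 0.397.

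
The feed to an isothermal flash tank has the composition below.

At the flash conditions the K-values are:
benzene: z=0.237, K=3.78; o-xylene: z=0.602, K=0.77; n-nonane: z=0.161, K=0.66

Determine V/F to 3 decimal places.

Rachford–Rice: g(V/F) = Σ zᵢ(Kᵢ−1)/(1+V/F(Kᵢ−1)) = 0.
Feasibility: ΣzᵢKᵢ = 1.466, Σzᵢ/Kᵢ = 1.088 — both > 1, two phases present.
Newton iteration, V/F⁰ = 0.68:
  V/F = 0.680: g = -0.0074, g' = -0.295 → V/F = 0.655
Converged at V/F = 0.655.

V/F = 0.655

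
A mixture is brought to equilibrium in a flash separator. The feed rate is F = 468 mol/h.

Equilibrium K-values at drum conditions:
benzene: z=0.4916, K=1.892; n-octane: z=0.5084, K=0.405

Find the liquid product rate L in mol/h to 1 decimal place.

L = 348.1 mol/h

Rachford–Rice: g(V/F) = Σ zᵢ(Kᵢ−1)/(1+V/F(Kᵢ−1)) = 0.
g(0) = ΣzᵢKᵢ − 1 = 0.1360 and g(1) = 1 − Σzᵢ/Kᵢ = -0.5151, so a root lies in (0, 1).
Newton–Raphson from V/F = 0.54:
  V/F = 0.5400: g = -0.14975, g' = -0.5689 → V/F = 0.2768
  V/F = 0.2768: g = -0.01045, g' = -0.5095 → V/F = 0.2563
Converged at V/F = 0.2563.
Then V = V/F·F = 0.2563·468 = 119.9 mol/h and L = F − V = 348.1 mol/h.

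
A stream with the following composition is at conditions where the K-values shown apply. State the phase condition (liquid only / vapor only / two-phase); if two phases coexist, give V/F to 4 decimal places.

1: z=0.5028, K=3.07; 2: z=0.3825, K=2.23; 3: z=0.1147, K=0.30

ΣzᵢKᵢ = 2.4310; Σzᵢ/Kᵢ = 0.7176.
Since Σzᵢ/Kᵢ < 1 the mixture is above its dew point — single vapor phase.

vapor only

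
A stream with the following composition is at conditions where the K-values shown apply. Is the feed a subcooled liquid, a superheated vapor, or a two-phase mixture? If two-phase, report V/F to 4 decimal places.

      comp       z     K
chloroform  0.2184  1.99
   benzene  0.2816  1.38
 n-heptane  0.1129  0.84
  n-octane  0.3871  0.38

two-phase, V/F = 0.1667

ΣzᵢKᵢ = 1.0652; Σzᵢ/Kᵢ = 1.4669.
Both exceed 1, so a two-phase solution exists.
Let ψ = V/F and solve Σ zᵢ(Kᵢ−1)/(1+ψ(Kᵢ−1)) = 0.
Newton–Raphson from ψ = 0.31:
  ψ = 0.3100: g = -0.05494, g' = -0.3891 → ψ = 0.1688
  ψ = 0.1688: g = -0.00081, g' = -0.3817 → ψ = 0.1667
Converged at ψ = 0.1667.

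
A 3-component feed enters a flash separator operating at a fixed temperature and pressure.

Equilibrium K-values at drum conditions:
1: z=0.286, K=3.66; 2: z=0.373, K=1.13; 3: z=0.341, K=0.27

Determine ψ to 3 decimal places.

Rachford–Rice: g(ψ) = Σ zᵢ(Kᵢ−1)/(1+ψ(Kᵢ−1)) = 0.
g(0) = ΣzᵢKᵢ − 1 = 0.560 and g(1) = 1 − Σzᵢ/Kᵢ = -0.671, so a root lies in (0, 1).
Newton–Raphson from ψ = 0.5:
  ψ = 0.500: g = -0.0200, g' = -0.829 → ψ = 0.476
Converged at ψ = 0.476.

ψ = 0.476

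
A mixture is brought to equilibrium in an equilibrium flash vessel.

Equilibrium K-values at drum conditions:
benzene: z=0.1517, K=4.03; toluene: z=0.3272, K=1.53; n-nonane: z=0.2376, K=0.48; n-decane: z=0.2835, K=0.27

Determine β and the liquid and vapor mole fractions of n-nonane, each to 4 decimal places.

Newton iteration, β⁰ = 0.5:
  β = 0.5000: g = -0.17302, g' = -0.7696 → β = 0.2752
  β = 0.2752: g = -0.00117, g' = -0.8082 → β = 0.2737
Converged at β = 0.2737.
Compositions from xᵢ = zᵢ/(1+β(Kᵢ−1)), yᵢ = Kᵢxᵢ:
  benzene: x = 0.0829, y = 0.3342
  toluene: x = 0.2857, y = 0.4372
  n-nonane: x = 0.2770, y = 0.1330
  n-decane: x = 0.3543, y = 0.0957

β = 0.2737, x_n-nonane = 0.2770, y_n-nonane = 0.1330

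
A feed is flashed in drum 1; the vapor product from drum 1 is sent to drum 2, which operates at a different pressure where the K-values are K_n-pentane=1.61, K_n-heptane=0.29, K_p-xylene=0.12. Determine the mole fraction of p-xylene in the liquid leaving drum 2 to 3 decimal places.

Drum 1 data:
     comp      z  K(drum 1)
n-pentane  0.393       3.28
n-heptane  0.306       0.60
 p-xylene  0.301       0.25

Drum 1:
Rachford–Rice: g(ψ₁) = Σ zᵢ(Kᵢ−1)/(1+ψ₁(Kᵢ−1)) = 0.
Feasibility: ΣzᵢKᵢ = 1.548, Σzᵢ/Kᵢ = 1.834 — both > 1, two phases present.
Newton iteration, ψ₁⁰ = 0.5:
  ψ₁ = 0.500: g = -0.0955, g' = -0.956 → ψ₁ = 0.400
Converged at ψ₁ = 0.400.
Drum-1 compositions:
  n-pentane: x = 0.205, y = 0.674
  n-heptane: x = 0.364, y = 0.219
  p-xylene: x = 0.430, y = 0.108
Drum-2 feed = drum-1 vapor: z₂ = (0.6738, 0.2186, 0.1076).
Drum 2:
Let ψ₂ = V/F and solve Σ zᵢ(Kᵢ−1)/(1+ψ₂(Kᵢ−1)) = 0.
Check two-phase: ΣzᵢKᵢ = 1.161 > 1 and Σzᵢ/Kᵢ = 2.069 > 1, so g(0) = 0.161 > 0 and g(1) = -1.069 < 0.
Newton–Raphson from ψ₂ = 0.67:
  ψ₂ = 0.670: g = -0.2349, g' = -1.022 → ψ₂ = 0.440
  ψ₂ = 0.440: g = -0.0562, g' = -0.611 → ψ₂ = 0.348
  ψ₂ = 0.348: g = -0.0036, g' = -0.538 → ψ₂ = 0.341
Converged at ψ₂ = 0.341.
  n-pentane: x = 0.558, y = 0.898
  n-heptane: x = 0.289, y = 0.084
  p-xylene: x = 0.154, y = 0.018

x_p-xylene (drum 2) = 0.154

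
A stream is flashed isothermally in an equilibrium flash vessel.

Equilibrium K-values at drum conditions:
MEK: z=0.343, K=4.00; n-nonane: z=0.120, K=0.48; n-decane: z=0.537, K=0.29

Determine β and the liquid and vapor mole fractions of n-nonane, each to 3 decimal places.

Rachford–Rice: g(β) = Σ zᵢ(Kᵢ−1)/(1+β(Kᵢ−1)) = 0.
g(0) = ΣzᵢKᵢ − 1 = 0.585 and g(1) = 1 − Σzᵢ/Kᵢ = -1.187, so a root lies in (0, 1).
Iterate (Newton) starting at β = 0.5:
  β = 0.500: g = -0.2638, g' = -1.204 → β = 0.281
  β = 0.281: g = 0.0092, g' = -1.376 → β = 0.288
Converged at β = 0.288.
Compositions from xᵢ = zᵢ/(1+β(Kᵢ−1)), yᵢ = Kᵢxᵢ:
  MEK: x = 0.184, y = 0.737
  n-nonane: x = 0.141, y = 0.068
  n-decane: x = 0.675, y = 0.196

β = 0.288, x_n-nonane = 0.141, y_n-nonane = 0.068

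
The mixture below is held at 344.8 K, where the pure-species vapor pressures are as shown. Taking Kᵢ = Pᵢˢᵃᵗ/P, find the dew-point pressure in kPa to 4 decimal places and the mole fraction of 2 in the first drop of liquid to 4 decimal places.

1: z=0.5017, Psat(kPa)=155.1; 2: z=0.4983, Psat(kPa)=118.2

At the dew point ψ → 1, so Σzᵢ/Kᵢ = 1 with Kᵢ = Pᵢˢᵃᵗ/P ⇒ 1/P = Σzᵢ/Pᵢˢᵃᵗ.
1/P = 0.5017/155.1 + 0.4983/118.2 = 0.0074504 ⇒ P = 134.2206 kPa
xᵢ = zᵢP/Pᵢˢᵃᵗ ⇒ x_2 = 0.4983·134.2206/118.2 = 0.5658

Pdew = 134.2206 kPa, x_2 = 0.5658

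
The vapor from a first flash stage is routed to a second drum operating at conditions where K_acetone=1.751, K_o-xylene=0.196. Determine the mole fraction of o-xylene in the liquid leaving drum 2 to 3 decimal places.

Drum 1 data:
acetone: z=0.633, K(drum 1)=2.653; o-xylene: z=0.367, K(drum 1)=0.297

Drum 1:
Material balance + equilibrium reduce to Σ zᵢ(Kᵢ−1)/(1+ψ₁(Kᵢ−1)) = 0.
g(0) = ΣzᵢKᵢ − 1 = 0.788 and g(1) = 1 − Σzᵢ/Kᵢ = -0.474, so a root lies in (0, 1).
Newton iteration, ψ₁⁰ = 0.4:
  ψ₁ = 0.400: g = 0.2709, g' = -0.978 → ψ₁ = 0.677
  ψ₁ = 0.677: g = 0.0014, g' = -1.046 → ψ₁ = 0.678
Converged at ψ₁ = 0.678.
Drum-1 compositions:
  acetone: x = 0.298, y = 0.792
  o-xylene: x = 0.702, y = 0.208
Drum-2 feed = drum-1 vapor: z₂ = (0.7916, 0.2084).
Drum 2:
Binary case is linear: z₁(K₁−1)(1+ψ₂(K₂−1)) + z₂(K₂−1)(1+ψ₂(K₁−1)) = 0
⇒ ψ₂ = [z₁(K₁−1)+z₂(K₂−1)] / [−(K₁−1)(K₂−1)] = 0.4270/0.6038 = 0.707
  acetone: x = 0.517, y = 0.905
  o-xylene: x = 0.483, y = 0.095

x_o-xylene (drum 2) = 0.483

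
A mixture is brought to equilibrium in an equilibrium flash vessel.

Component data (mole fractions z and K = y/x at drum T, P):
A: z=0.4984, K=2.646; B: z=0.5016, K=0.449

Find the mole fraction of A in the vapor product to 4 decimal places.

Material balance + equilibrium reduce to Σ zᵢ(Kᵢ−1)/(1+ψ(Kᵢ−1)) = 0.
Check two-phase: ΣzᵢKᵢ = 1.5440 > 1 and Σzᵢ/Kᵢ = 1.3055 > 1, so g(0) = 0.5440 > 0 and g(1) = -0.3055 < 0.
Newton iteration, ψ⁰ = 0.42:
  ψ = 0.4200: g = 0.12544, g' = -0.7298 → ψ = 0.5919
  ψ = 0.5919: g = 0.00540, g' = -0.6818 → ψ = 0.5998
Converged at ψ = 0.5998.
Compositions from xᵢ = zᵢ/(1+ψ(Kᵢ−1)), yᵢ = Kᵢxᵢ:
  A: x = 0.2508, y = 0.6636
  B: x = 0.7492, y = 0.3364

y_A = 0.6636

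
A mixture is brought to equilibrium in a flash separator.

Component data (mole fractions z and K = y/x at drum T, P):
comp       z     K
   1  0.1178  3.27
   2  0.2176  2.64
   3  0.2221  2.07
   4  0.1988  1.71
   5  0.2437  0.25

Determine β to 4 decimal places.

Iterate (Newton) starting at β = 0.35:
  β = 0.3500: g = 0.41386, g' = -0.8756 → β = 0.8226
  β = 0.8226: g = -0.01652, g' = -1.2261 → β = 0.8092
  β = 0.8092: g = -0.00029, g' = -1.1839 → β = 0.8089
Converged at β = 0.8089.

β = 0.8089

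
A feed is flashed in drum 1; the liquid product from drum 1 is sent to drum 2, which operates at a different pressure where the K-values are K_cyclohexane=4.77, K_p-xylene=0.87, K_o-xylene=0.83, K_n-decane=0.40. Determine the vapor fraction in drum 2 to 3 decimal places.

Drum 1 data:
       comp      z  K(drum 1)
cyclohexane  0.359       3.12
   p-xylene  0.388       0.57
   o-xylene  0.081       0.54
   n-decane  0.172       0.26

V/F (drum 2) = 0.449

Drum 1:
Iterate (Newton) starting at ψ₁ = 0.5:
  ψ₁ = 0.500: g = -0.0935, g' = -0.763 → ψ₁ = 0.377
  ψ₁ = 0.377: g = 0.0019, g' = -0.807 → ψ₁ = 0.380
Converged at ψ₁ = 0.380.
Drum-1 compositions:
  cyclohexane: x = 0.199, y = 0.620
  p-xylene: x = 0.464, y = 0.264
  o-xylene: x = 0.098, y = 0.053
  n-decane: x = 0.239, y = 0.062
Drum-2 feed = drum-1 liquid: z₂ = (0.1989, 0.4637, 0.0981, 0.2392).
Drum 2:
Let ψ₂ = V/F and solve Σ zᵢ(Kᵢ−1)/(1+ψ₂(Kᵢ−1)) = 0.
Check two-phase: ΣzᵢKᵢ = 1.529 > 1 and Σzᵢ/Kᵢ = 1.291 > 1, so g(0) = 0.529 > 0 and g(1) = -0.291 < 0.
Newton–Raphson from ψ₂ = 0.5:
  ψ₂ = 0.500: g = -0.0279, g' = -0.528 → ψ₂ = 0.447
  ψ₂ = 0.447: g = 0.0009, g' = -0.565 → ψ₂ = 0.449
Converged at ψ₂ = 0.449.
  cyclohexane: x = 0.074, y = 0.352
  p-xylene: x = 0.492, y = 0.428
  o-xylene: x = 0.106, y = 0.088
  n-decane: x = 0.327, y = 0.131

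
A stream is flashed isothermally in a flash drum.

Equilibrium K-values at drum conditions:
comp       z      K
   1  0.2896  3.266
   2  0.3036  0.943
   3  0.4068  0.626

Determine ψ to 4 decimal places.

ψ = 0.7937

Material balance + equilibrium reduce to Σ zᵢ(Kᵢ−1)/(1+ψ(Kᵢ−1)) = 0.
Check two-phase: ΣzᵢKᵢ = 1.4868 > 1 and Σzᵢ/Kᵢ = 1.0605 > 1, so g(0) = 0.4868 > 0 and g(1) = -0.0605 < 0.
Newton iteration, ψ⁰ = 0.5:
  ψ = 0.5000: g = 0.10271, g' = -0.4140 → ψ = 0.7481
  ψ = 0.7481: g = 0.01416, g' = -0.3155 → ψ = 0.7930
  ψ = 0.7930: g = 0.00022, g' = -0.3062 → ψ = 0.7937
Converged at ψ = 0.7937.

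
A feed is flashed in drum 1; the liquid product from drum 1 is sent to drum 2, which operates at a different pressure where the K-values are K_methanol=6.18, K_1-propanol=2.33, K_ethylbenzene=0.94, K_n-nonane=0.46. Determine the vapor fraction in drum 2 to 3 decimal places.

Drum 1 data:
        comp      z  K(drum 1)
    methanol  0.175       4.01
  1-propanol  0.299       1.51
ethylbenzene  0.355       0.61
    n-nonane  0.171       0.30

Drum 1:
Let ψ₁ = V/F and solve Σ zᵢ(Kᵢ−1)/(1+ψ₁(Kᵢ−1)) = 0.
g(0) = ΣzᵢKᵢ − 1 = 0.421 and g(1) = 1 − Σzᵢ/Kᵢ = -0.394, so a root lies in (0, 1).
Iterate (Newton) starting at ψ₁ = 0.44:
  ψ₁ = 0.440: g = 0.0111, g' = -0.599 → ψ₁ = 0.458
  ψ₁ = 0.458: g = 0.0001, g' = -0.593 → ψ₁ = 0.459
Converged at ψ₁ = 0.459.
Drum-1 compositions:
  methanol: x = 0.074, y = 0.295
  1-propanol: x = 0.242, y = 0.366
  ethylbenzene: x = 0.432, y = 0.264
  n-nonane: x = 0.252, y = 0.076
Drum-2 feed = drum-1 liquid: z₂ = (0.0735, 0.2423, 0.4323, 0.2518).
Drum 2:
Newton–Raphson from ψ₂ = 0.5:
  ψ₂ = 0.500: g = 0.0866, g' = -0.447 → ψ₂ = 0.694
  ψ₂ = 0.694: g = 0.0060, g' = -0.399 → ψ₂ = 0.709
Converged at ψ₂ = 0.709.
  methanol: x = 0.016, y = 0.097
  1-propanol: x = 0.125, y = 0.291
  ethylbenzene: x = 0.452, y = 0.424
  n-nonane: x = 0.408, y = 0.188

V/F (drum 2) = 0.709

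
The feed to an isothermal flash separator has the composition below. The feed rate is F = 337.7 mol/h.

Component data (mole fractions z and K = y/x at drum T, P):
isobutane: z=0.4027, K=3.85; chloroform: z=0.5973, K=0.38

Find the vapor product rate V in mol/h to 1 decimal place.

Binary case is linear: z₁(K₁−1)(1+β(K₂−1)) + z₂(K₂−1)(1+β(K₁−1)) = 0
⇒ β = [z₁(K₁−1)+z₂(K₂−1)] / [−(K₁−1)(K₂−1)] = 0.77737/1.76700 = 0.4399
Then V = β·F = 0.4399·337.7 = 148.6 mol/h and L = F − V = 189.1 mol/h.

V = 148.6 mol/h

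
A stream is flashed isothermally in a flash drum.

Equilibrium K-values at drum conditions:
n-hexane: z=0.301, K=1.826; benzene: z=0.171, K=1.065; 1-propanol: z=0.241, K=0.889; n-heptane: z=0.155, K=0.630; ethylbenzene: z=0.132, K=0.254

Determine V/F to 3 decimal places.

V/F = 0.269

Newton iteration, V/F⁰ = 0.31:
  V/F = 0.310: g = -0.0117, g' = -0.285 → V/F = 0.269
Converged at V/F = 0.269.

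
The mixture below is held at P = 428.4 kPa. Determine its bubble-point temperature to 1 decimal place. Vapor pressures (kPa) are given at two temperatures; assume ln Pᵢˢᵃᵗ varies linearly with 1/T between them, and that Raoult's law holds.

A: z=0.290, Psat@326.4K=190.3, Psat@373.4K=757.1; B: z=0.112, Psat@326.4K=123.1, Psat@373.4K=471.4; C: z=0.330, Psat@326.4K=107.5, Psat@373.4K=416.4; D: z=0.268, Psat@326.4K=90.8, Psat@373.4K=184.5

Bubble-point temperature: ΣzᵢPᵢˢᵃᵗ(T) = P. Interpolate ln Pᵢˢᵃᵗ = aᵢ + bᵢ/T.
  T = 326.4 K: ΣzᵢPᵢˢᵃᵗ = 128.78 kPa
  T = 373.4 K: ΣzᵢPᵢˢᵃᵗ = 459.21 kPa
  T = 349.9 K: ΣzᵢPᵢˢᵃᵗ = 252.12 kPa
  T = 361.6 K: ΣzᵢPᵢˢᵃᵗ = 342.71 kPa
  T = 367.5 K: ΣzᵢPᵢˢᵃᵗ = 397.53 kPa
  T = 370.4 K: ΣzᵢPᵢˢᵃᵗ = 426.95 kPa
  T = 371.9 K: ΣzᵢPᵢˢᵃᵗ = 442.85 kPa
Interpolating between 370.4 K and 371.9 K gives T ≈ 370.5 K.

T = 370.5 K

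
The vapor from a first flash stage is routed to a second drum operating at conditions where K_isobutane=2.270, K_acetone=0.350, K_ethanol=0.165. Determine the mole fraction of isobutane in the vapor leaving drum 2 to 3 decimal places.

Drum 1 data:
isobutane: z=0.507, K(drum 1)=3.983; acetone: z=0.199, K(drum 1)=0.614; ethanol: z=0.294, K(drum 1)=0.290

Drum 1:
Iterate (Newton) starting at ψ₁ = 0.5:
  ψ₁ = 0.500: g = 0.1882, g' = -1.129 → ψ₁ = 0.667
  ψ₁ = 0.667: g = 0.0062, g' = -1.093 → ψ₁ = 0.672
Converged at ψ₁ = 0.672.
Drum-1 compositions:
  isobutane: x = 0.169, y = 0.672
  acetone: x = 0.269, y = 0.165
  ethanol: x = 0.563, y = 0.163
Drum-2 feed = drum-1 vapor: z₂ = (0.6718, 0.1650, 0.1631).
Drum 2:
Let ψ₂ = V/F and solve Σ zᵢ(Kᵢ−1)/(1+ψ₂(Kᵢ−1)) = 0.
g(0) = ΣzᵢKᵢ − 1 = 0.610 and g(1) = 1 − Σzᵢ/Kᵢ = -0.756, so a root lies in (0, 1).
Newton–Raphson from ψ₂ = 0.41:
  ψ₂ = 0.410: g = 0.2077, g' = -0.861 → ψ₂ = 0.651
  ψ₂ = 0.651: g = -0.0175, g' = -1.081 → ψ₂ = 0.635
Converged at ψ₂ = 0.635.
  isobutane: x = 0.372, y = 0.844
  acetone: x = 0.281, y = 0.098
  ethanol: x = 0.347, y = 0.057

y_isobutane (drum 2) = 0.844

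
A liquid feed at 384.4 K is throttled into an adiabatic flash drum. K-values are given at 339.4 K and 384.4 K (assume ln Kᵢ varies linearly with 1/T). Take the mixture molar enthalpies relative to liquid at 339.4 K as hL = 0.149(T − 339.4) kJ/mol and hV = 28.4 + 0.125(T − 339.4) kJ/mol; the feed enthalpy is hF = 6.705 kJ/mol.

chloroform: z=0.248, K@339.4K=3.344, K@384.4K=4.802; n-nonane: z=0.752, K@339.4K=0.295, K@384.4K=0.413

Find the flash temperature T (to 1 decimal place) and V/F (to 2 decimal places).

Adiabatic flash: solve Rachford–Rice at each trial T, then check hF = ψ·hV(T) + (1−ψ)·hL(T).
  T = 339.4 K: K = (3.344, 0.295), RR gives ψ = 0.031, H_out = 0.879 kJ/mol
  T = 384.4 K: K = (4.802, 0.413), RR gives ψ = 0.225, H_out = 12.844 kJ/mol
  T = 361.9 K: K = (4.053, 0.353), RR gives ψ = 0.137, H_out = 7.163 kJ/mol
  T = 350.6 K: K = (3.691, 0.323), RR gives ψ = 0.087, H_out = 4.118 kJ/mol
  T = 356.2 K: K = (3.869, 0.338), RR gives ψ = 0.112, H_out = 5.650 kJ/mol
  T = 359.0 K: K = (3.959, 0.345), RR gives ψ = 0.125, H_out = 6.399 kJ/mol
  T = 360.4 K: K = (4.004, 0.349), RR gives ψ = 0.130, H_out = 6.769 kJ/mol
Linear interpolation between T = 359.0 (H_out = 6.399) and T = 360.4 (H_out = 6.769) on hF = 6.705 gives T ≈ 360.2 K, at which ψ = 0.13.

T = 360.2 K, V/F = 0.13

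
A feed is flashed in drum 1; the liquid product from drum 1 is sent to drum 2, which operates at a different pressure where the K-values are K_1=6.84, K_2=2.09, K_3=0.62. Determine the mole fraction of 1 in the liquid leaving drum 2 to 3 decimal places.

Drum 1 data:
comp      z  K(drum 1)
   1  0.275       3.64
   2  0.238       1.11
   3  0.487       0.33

x_1 (drum 2) = 0.030

Drum 1:
Rachford–Rice: g(ψ₁) = Σ zᵢ(Kᵢ−1)/(1+ψ₁(Kᵢ−1)) = 0.
Feasibility: ΣzᵢKᵢ = 1.426, Σzᵢ/Kᵢ = 1.766 — both > 1, two phases present.
Newton iteration, ψ₁⁰ = 0.51:
  ψ₁ = 0.510: g = -0.1615, g' = -0.855 → ψ₁ = 0.321
  ψ₁ = 0.321: g = 0.0024, g' = -0.919 → ψ₁ = 0.324
Converged at ψ₁ = 0.324.
Drum-1 compositions:
  1: x = 0.148, y = 0.540
  2: x = 0.230, y = 0.255
  3: x = 0.622, y = 0.205
Drum-2 feed = drum-1 liquid: z₂ = (0.1483, 0.2298, 0.6219).
Drum 2:
Material balance + equilibrium reduce to Σ zᵢ(Kᵢ−1)/(1+ψ₂(Kᵢ−1)) = 0.
Check two-phase: ΣzᵢKᵢ = 1.880 > 1 and Σzᵢ/Kᵢ = 1.135 > 1, so g(0) = 0.880 > 0 and g(1) = -0.135 < 0.
Newton–Raphson from ψ₂ = 0.5:
  ψ₂ = 0.500: g = 0.0912, g' = -0.580 → ψ₂ = 0.657
  ψ₂ = 0.657: g = 0.0099, g' = -0.468 → ψ₂ = 0.678
  ψ₂ = 0.678: g = 0.0001, g' = -0.459 → ψ₂ = 0.679
Converged at ψ₂ = 0.679.
  1: x = 0.030, y = 0.204
  2: x = 0.132, y = 0.276
  3: x = 0.838, y = 0.520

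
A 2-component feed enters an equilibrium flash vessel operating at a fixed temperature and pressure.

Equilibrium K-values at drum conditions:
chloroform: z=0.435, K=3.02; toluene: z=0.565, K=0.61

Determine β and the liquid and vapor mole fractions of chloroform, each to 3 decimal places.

β = 0.836, x_chloroform = 0.162, y_chloroform = 0.489

Rachford–Rice: g(β) = Σ zᵢ(Kᵢ−1)/(1+β(Kᵢ−1)) = 0.
Check two-phase: ΣzᵢKᵢ = 1.658 > 1 and Σzᵢ/Kᵢ = 1.070 > 1, so g(0) = 0.658 > 0 and g(1) = -0.070 < 0.
Binary case is linear: z₁(K₁−1)(1+β(K₂−1)) + z₂(K₂−1)(1+β(K₁−1)) = 0
⇒ β = [z₁(K₁−1)+z₂(K₂−1)] / [−(K₁−1)(K₂−1)] = 0.6583/0.7878 = 0.836
Compositions from xᵢ = zᵢ/(1+β(Kᵢ−1)), yᵢ = Kᵢxᵢ:
  chloroform: x = 0.162, y = 0.489
  toluene: x = 0.838, y = 0.511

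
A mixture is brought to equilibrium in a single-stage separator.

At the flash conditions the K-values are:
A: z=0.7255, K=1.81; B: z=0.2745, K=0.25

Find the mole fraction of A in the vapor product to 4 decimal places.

y_A = 0.8702

Newton–Raphson from β = 0.5:
  β = 0.5000: g = 0.08886, g' = -0.6364 → β = 0.6396
  β = 0.6396: g = -0.00860, g' = -0.7770 → β = 0.6286
  β = 0.6286: g = -0.00009, g' = -0.7616 → β = 0.6284
Converged at β = 0.6284.
Compositions from xᵢ = zᵢ/(1+β(Kᵢ−1)), yᵢ = Kᵢxᵢ:
  A: x = 0.4808, y = 0.8702
  B: x = 0.5192, y = 0.1298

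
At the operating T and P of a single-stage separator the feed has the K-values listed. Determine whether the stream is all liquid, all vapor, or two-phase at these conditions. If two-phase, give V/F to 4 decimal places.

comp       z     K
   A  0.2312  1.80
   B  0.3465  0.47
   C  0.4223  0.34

all liquid

ΣzᵢKᵢ = 0.7226; Σzᵢ/Kᵢ = 2.1077.
Since ΣzᵢKᵢ < 1 the mixture is below its bubble point — single liquid phase.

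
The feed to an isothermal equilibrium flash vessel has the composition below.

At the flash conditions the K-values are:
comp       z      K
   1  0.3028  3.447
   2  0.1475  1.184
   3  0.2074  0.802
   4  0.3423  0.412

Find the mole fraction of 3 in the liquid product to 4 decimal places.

Let ψ = V/F and solve Σ zᵢ(Kᵢ−1)/(1+ψ(Kᵢ−1)) = 0.
Check two-phase: ΣzᵢKᵢ = 1.5258 > 1 and Σzᵢ/Kᵢ = 1.3019 > 1, so g(0) = 0.5258 > 0 and g(1) = -0.3019 < 0.
Newton–Raphson from ψ = 0.5:
  ψ = 0.5000: g = 0.02742, g' = -0.6184 → ψ = 0.5443
  ψ = 0.5443: g = 0.00035, g' = -0.6037 → ψ = 0.5449
Converged at ψ = 0.5449.
Compositions from xᵢ = zᵢ/(1+ψ(Kᵢ−1)), yᵢ = Kᵢxᵢ:
  1: x = 0.1298, y = 0.4473
  2: x = 0.1341, y = 0.1587
  3: x = 0.2325, y = 0.1865
  4: x = 0.5037, y = 0.2075

x_3 = 0.2325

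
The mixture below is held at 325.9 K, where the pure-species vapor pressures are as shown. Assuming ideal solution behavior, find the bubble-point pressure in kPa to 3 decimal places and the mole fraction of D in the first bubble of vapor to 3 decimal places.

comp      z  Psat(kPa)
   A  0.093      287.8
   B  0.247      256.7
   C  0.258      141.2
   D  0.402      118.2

Pbub = 174.116 kPa, y_D = 0.273

At the bubble point ψ → 0, so ΣzᵢKᵢ = 1 with Kᵢ = Pᵢˢᵃᵗ/P ⇒ P = ΣzᵢPᵢˢᵃᵗ.
P = 0.093·287.8 + 0.247·256.7 + 0.258·141.2 + 0.402·118.2 = 174.116 kPa
yᵢ = zᵢPᵢˢᵃᵗ/P ⇒ y_D = 0.402·118.2/174.116 = 0.273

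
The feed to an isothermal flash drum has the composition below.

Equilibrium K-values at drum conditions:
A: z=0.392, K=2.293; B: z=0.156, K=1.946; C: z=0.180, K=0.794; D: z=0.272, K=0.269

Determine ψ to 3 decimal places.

ψ = 0.577

Rachford–Rice: g(ψ) = Σ zᵢ(Kᵢ−1)/(1+ψ(Kᵢ−1)) = 0.
Feasibility: ΣzᵢKᵢ = 1.419, Σzᵢ/Kᵢ = 1.489 — both > 1, two phases present.
Iterate (Newton) starting at ψ = 0.5:
  ψ = 0.500: g = 0.0533, g' = -0.677 → ψ = 0.579
  ψ = 0.579: g = -0.0015, g' = -0.719 → ψ = 0.577
Converged at ψ = 0.577.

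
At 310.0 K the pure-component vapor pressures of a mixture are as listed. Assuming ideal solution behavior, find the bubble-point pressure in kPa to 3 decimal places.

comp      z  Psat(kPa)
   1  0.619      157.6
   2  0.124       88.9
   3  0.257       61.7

At the bubble point ψ → 0, so ΣzᵢKᵢ = 1 with Kᵢ = Pᵢˢᵃᵗ/P ⇒ P = ΣzᵢPᵢˢᵃᵗ.
P = 0.619·157.6 + 0.124·88.9 + 0.257·61.7 = 124.435 kPa

Pbub = 124.435 kPa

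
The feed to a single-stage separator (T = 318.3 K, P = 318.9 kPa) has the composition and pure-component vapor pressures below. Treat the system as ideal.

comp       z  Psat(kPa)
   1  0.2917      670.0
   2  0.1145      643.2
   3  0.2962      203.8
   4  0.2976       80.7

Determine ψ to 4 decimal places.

Raoult's law: Kᵢ = Pᵢˢᵃᵗ/P = Pᵢˢᵃᵗ/318.9.
  K_1 = 670.0/318.9 = 2.100972, K_2 = 643.2/318.9 = 2.016933, K_3 = 203.8/318.9 = 0.639072, K_4 = 80.7/318.9 = 0.253057
Newton iteration, ψ⁰ = 0.5:
  ψ = 0.5000: g = -0.20092, g' = -0.6796 → ψ = 0.2043
  ψ = 0.2043: g = -0.01917, g' = -0.5930 → ψ = 0.1720
  ψ = 0.1720: g = 0.00008, g' = -0.5982 → ψ = 0.1721
Converged at ψ = 0.1721.

ψ = 0.1721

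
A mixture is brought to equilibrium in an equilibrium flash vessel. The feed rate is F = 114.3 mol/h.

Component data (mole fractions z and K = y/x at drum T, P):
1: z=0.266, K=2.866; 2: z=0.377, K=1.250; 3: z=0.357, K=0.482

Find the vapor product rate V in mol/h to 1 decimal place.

Let β = V/F and solve Σ zᵢ(Kᵢ−1)/(1+β(Kᵢ−1)) = 0.
g(0) = ΣzᵢKᵢ − 1 = 0.406 and g(1) = 1 − Σzᵢ/Kᵢ = -0.135, so a root lies in (0, 1).
Newton iteration, β⁰ = 0.41:
  β = 0.410: g = 0.1319, g' = -0.471 → β = 0.690
  β = 0.690: g = 0.0096, g' = -0.426 → β = 0.712
Converged at β = 0.712.
Then V = β·F = 0.7124·114.3 = 81.4 mol/h and L = F − V = 32.9 mol/h.

V = 81.4 mol/h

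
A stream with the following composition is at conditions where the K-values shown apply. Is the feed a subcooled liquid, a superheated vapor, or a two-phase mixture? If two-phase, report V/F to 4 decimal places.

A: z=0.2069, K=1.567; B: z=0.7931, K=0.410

ΣzᵢKᵢ = 0.6494; Σzᵢ/Kᵢ = 2.0664.
Since ΣzᵢKᵢ < 1 the mixture is below its bubble point — single liquid phase.

subcooled liquid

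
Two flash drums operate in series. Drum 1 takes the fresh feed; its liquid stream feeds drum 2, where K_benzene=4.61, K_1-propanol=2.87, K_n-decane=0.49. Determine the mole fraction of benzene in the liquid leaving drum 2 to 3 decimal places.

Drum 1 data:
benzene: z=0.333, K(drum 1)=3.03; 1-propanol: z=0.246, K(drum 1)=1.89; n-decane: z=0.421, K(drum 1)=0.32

Drum 1:
Newton iteration, ψ₁⁰ = 0.5:
  ψ₁ = 0.500: g = 0.0532, g' = -0.878 → ψ₁ = 0.561
  ψ₁ = 0.561: g = -0.0004, g' = -0.895 → ψ₁ = 0.560
Converged at ψ₁ = 0.560.
Drum-1 compositions:
  benzene: x = 0.156, y = 0.472
  1-propanol: x = 0.164, y = 0.310
  n-decane: x = 0.680, y = 0.218
Drum-2 feed = drum-1 liquid: z₂ = (0.1558, 0.1642, 0.6800).
Drum 2:
Material balance + equilibrium reduce to Σ zᵢ(Kᵢ−1)/(1+ψ₂(Kᵢ−1)) = 0.
Feasibility: ΣzᵢKᵢ = 1.523, Σzᵢ/Kᵢ = 1.479 — both > 1, two phases present.
Iterate (Newton) starting at ψ₂ = 0.5:
  ψ₂ = 0.500: g = -0.1063, g' = -0.730 → ψ₂ = 0.354
  ψ₂ = 0.354: g = 0.0081, g' = -0.862 → ψ₂ = 0.364
Converged at ψ₂ = 0.364.
  benzene: x = 0.067, y = 0.310
  1-propanol: x = 0.098, y = 0.280
  n-decane: x = 0.835, y = 0.409

x_benzene (drum 2) = 0.067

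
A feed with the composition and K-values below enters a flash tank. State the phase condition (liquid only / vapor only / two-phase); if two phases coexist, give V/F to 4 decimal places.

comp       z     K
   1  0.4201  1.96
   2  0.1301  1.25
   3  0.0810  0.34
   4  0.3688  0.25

two-phase, V/F = 0.1711

ΣzᵢKᵢ = 1.1058; Σzᵢ/Kᵢ = 2.0319.
Both exceed 1, so a two-phase solution exists.
Rachford–Rice: g(ψ) = Σ zᵢ(Kᵢ−1)/(1+ψ(Kᵢ−1)) = 0.
Newton iteration, ψ⁰ = 0.34:
  ψ = 0.3400: g = -0.10617, g' = -0.6594 → ψ = 0.1790
  ψ = 0.1790: g = -0.00482, g' = -0.6115 → ψ = 0.1711
Converged at ψ = 0.1711.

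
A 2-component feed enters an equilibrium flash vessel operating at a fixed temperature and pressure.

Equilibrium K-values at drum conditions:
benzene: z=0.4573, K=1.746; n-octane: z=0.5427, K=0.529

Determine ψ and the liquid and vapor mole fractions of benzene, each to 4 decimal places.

Material balance + equilibrium reduce to Σ zᵢ(Kᵢ−1)/(1+ψ(Kᵢ−1)) = 0.
g(0) = ΣzᵢKᵢ − 1 = 0.0855 and g(1) = 1 − Σzᵢ/Kᵢ = -0.2878, so a root lies in (0, 1).
Iterate (Newton) starting at ψ = 0.56:
  ψ = 0.5600: g = -0.10656, g' = -0.3487 → ψ = 0.2544
  ψ = 0.2544: g = -0.00369, g' = -0.3352 → ψ = 0.2434
Converged at ψ = 0.2434.
Compositions from xᵢ = zᵢ/(1+ψ(Kᵢ−1)), yᵢ = Kᵢxᵢ:
  benzene: x = 0.3870, y = 0.6757
  n-octane: x = 0.6130, y = 0.3243

ψ = 0.2434, x_benzene = 0.3870, y_benzene = 0.6757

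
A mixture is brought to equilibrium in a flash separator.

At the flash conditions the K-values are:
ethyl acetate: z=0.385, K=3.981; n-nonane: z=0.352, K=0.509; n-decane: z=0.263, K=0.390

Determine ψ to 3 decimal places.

Newton–Raphson from ψ = 0.42:
  ψ = 0.420: g = 0.0762, g' = -0.986 → ψ = 0.497
  ψ = 0.497: g = 0.0034, g' = -0.905 → ψ = 0.501
Converged at ψ = 0.501.

ψ = 0.501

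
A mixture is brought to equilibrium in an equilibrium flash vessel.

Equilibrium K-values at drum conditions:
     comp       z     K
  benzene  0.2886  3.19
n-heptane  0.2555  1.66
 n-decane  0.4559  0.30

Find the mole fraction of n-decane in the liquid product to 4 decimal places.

Material balance + equilibrium reduce to Σ zᵢ(Kᵢ−1)/(1+V/F(Kᵢ−1)) = 0.
Feasibility: ΣzᵢKᵢ = 1.4815, Σzᵢ/Kᵢ = 1.7641 — both > 1, two phases present.
Newton–Raphson from V/F = 0.5:
  V/F = 0.5000: g = -0.06249, g' = -0.9070 → V/F = 0.4311
  V/F = 0.4311: g = -0.00068, g' = -0.8919 → V/F = 0.4303
Converged at V/F = 0.4303.
Compositions from xᵢ = zᵢ/(1+V/F(Kᵢ−1)), yᵢ = Kᵢxᵢ:
  benzene: x = 0.1486, y = 0.4740
  n-heptane: x = 0.1990, y = 0.3303
  n-decane: x = 0.6524, y = 0.1957

x_n-decane = 0.6524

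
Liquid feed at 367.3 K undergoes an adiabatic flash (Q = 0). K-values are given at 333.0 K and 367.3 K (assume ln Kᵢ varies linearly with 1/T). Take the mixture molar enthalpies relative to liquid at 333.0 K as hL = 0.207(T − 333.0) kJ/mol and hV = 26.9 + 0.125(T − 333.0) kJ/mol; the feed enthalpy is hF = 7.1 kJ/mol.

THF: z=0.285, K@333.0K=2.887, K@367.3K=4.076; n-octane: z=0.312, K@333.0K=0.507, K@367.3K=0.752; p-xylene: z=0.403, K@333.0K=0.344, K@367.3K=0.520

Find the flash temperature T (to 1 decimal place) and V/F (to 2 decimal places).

Adiabatic flash: solve Rachford–Rice at each trial T, then check hF = ψ·hV(T) + (1−ψ)·hL(T).
  T = 333.0 K: K = (2.887, 0.507, 0.344), RR gives ψ = 0.108, H_out = 2.899 kJ/mol
  T = 367.3 K: K = (4.076, 0.752, 0.520), RR gives ψ = 0.504, H_out = 19.246 kJ/mol
  T = 350.1 K: K = (3.458, 0.623, 0.427), RR gives ψ = 0.290, H_out = 10.934 kJ/mol
  T = 341.6 K: K = (3.168, 0.564, 0.385), RR gives ψ = 0.199, H_out = 6.994 kJ/mol
  T = 345.9 K: K = (3.313, 0.593, 0.406), RR gives ψ = 0.245, H_out = 8.990 kJ/mol
  T = 343.8 K: K = (3.242, 0.579, 0.395), RR gives ψ = 0.222, H_out = 8.017 kJ/mol
Linear interpolation between T = 341.6 (H_out = 6.994) and T = 343.8 (H_out = 8.017) on hF = 7.1 gives T ≈ 341.8 K, at which ψ = 0.20.

T = 341.8 K, V/F = 0.20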